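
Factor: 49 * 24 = 2^3 * 3^1*7^2 = 1176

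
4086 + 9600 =13686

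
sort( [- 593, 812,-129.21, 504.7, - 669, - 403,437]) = [ - 669, - 593, - 403,- 129.21, 437, 504.7,812]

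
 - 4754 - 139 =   -  4893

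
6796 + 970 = 7766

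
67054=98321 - 31267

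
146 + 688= 834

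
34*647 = 21998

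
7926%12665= 7926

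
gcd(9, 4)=1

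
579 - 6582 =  - 6003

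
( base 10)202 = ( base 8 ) 312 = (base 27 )7D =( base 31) 6g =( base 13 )127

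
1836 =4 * 459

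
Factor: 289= 17^2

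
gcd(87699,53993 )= 1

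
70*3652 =255640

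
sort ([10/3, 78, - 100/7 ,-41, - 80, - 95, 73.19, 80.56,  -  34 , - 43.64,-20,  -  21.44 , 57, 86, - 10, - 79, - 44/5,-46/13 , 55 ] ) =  [ - 95,-80, - 79, - 43.64, - 41, - 34, - 21.44, - 20, - 100/7, - 10, - 44/5, - 46/13,10/3, 55, 57, 73.19,78,80.56,86] 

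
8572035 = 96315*89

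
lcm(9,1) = 9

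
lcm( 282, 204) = 9588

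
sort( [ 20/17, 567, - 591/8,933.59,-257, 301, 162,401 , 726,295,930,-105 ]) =[ - 257, - 105, - 591/8,20/17,162,295,301, 401,  567, 726, 930,933.59 ]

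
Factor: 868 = 2^2*7^1*31^1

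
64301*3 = 192903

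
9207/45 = 204+ 3/5 = 204.60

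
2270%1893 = 377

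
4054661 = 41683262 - 37628601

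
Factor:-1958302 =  - 2^1*47^1*83^1*251^1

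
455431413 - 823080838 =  - 367649425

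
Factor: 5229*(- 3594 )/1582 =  - 1342359/113 = - 3^3* 83^1 * 113^ ( - 1)*599^1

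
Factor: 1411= 17^1 *83^1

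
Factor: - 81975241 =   -  17^1*4822073^1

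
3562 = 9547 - 5985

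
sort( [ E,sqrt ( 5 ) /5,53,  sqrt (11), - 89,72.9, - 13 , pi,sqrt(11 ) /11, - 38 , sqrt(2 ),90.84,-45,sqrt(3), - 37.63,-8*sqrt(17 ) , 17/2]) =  [ -89, - 45, - 38, - 37.63,  -  8 * sqrt(17), - 13,sqrt(11) /11,sqrt(  5 ) /5,sqrt( 2),sqrt(3 ),  E , pi,sqrt(11),17/2,53, 72.9, 90.84]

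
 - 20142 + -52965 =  - 73107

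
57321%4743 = 405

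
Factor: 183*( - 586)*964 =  - 2^3*3^1*61^1*241^1*293^1 = -103377432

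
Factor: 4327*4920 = 2^3 * 3^1*5^1 *41^1 * 4327^1=21288840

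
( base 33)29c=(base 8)4667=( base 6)15303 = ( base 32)2DN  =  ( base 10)2487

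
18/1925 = 18/1925 = 0.01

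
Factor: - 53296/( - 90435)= 2^4*3^( - 1 )*5^( - 1)*3331^1*6029^(- 1 ) 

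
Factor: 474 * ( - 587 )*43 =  - 11964234 = - 2^1*3^1 * 43^1 * 79^1 * 587^1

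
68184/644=105+141/161 = 105.88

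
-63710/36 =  - 31855/18 = - 1769.72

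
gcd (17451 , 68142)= 831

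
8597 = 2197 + 6400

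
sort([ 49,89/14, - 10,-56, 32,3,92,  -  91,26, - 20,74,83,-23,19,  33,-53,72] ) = [ -91,- 56,-53, - 23,-20,-10, 3,89/14,19,  26,32,33, 49,72,74,83,92]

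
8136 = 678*12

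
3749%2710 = 1039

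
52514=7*7502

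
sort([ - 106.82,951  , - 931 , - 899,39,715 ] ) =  [ - 931,  -  899, - 106.82,39,715, 951]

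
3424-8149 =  - 4725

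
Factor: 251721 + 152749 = 404470 = 2^1*5^1* 11^1*3677^1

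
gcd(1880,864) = 8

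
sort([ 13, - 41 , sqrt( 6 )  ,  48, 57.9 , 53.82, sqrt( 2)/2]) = [ - 41, sqrt( 2) /2, sqrt(6 ), 13, 48, 53.82, 57.9]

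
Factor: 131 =131^1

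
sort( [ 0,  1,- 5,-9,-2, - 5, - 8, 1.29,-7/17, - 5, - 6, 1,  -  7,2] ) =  [-9,-8, - 7,- 6, - 5 , - 5,-5 , - 2, - 7/17,0,1, 1, 1.29, 2 ]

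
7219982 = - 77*(-93766 )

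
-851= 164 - 1015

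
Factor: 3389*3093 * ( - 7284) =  - 2^2 * 3^2 * 607^1*1031^1*3389^1 = - 76352177268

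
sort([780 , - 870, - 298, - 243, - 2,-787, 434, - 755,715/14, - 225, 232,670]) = [-870, - 787,- 755,-298 , - 243, - 225 , -2, 715/14, 232,434,670,780]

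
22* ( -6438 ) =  - 141636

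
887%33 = 29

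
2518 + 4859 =7377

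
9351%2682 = 1305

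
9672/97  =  99+69/97 = 99.71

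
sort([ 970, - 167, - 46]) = [ - 167, - 46,970]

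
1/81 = 1/81 = 0.01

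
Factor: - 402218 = -2^1*83^1*2423^1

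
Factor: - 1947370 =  - 2^1*5^1* 193^1*1009^1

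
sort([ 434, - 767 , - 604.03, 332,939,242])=[  -  767,-604.03,242,332,434,939 ] 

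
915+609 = 1524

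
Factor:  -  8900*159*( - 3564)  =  2^4*3^5*5^2*11^1*53^1*89^1 = 5043416400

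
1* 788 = 788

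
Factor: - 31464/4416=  - 57/8 = -2^( - 3 )*3^1*19^1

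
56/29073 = 56/29073= 0.00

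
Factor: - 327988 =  - 2^2*167^1 *491^1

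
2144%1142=1002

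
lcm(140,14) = 140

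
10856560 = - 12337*(- 880) 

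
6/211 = 6/211=0.03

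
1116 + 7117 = 8233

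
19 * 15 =285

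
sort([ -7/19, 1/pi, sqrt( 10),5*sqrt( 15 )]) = [ - 7/19, 1/pi,  sqrt( 10 ), 5 * sqrt(15)]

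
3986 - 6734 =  - 2748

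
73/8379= 73/8379 = 0.01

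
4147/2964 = 319/228 = 1.40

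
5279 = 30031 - 24752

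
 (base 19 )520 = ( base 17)667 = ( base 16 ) 733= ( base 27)2E7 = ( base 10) 1843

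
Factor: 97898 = 2^1*31^1*1579^1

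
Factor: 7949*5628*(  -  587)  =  -26260602564 = - 2^2 * 3^1*7^1 * 67^1*587^1 * 7949^1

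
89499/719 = 124 + 343/719 =124.48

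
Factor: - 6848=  - 2^6*107^1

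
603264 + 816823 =1420087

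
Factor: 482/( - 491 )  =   - 2^1 * 241^1*491^( - 1 ) 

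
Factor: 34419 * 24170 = 2^1*3^1*5^1*7^1 *11^1 * 149^1 * 2417^1 = 831907230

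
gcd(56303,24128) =13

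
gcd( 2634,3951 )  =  1317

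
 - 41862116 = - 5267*7948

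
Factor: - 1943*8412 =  - 2^2 * 3^1*29^1*67^1*701^1 = - 16344516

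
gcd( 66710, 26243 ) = 7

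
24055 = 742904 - 718849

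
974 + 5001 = 5975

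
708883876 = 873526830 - 164642954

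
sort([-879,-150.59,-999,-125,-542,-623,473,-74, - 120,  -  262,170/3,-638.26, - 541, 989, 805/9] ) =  [ - 999, - 879, - 638.26,-623,-542, - 541, - 262,  -  150.59,- 125, - 120, - 74,170/3, 805/9,  473,989 ] 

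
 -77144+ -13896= -91040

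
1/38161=1/38161 = 0.00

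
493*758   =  373694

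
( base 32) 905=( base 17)1ef7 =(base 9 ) 13575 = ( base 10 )9221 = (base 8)22005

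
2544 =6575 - 4031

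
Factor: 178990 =2^1 * 5^1 * 7^1*2557^1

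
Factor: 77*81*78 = 2^1*3^5*7^1*11^1*13^1 =486486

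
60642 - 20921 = 39721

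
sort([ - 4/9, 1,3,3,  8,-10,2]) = [ - 10,  -  4/9,1,2, 3,3, 8] 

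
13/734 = 13/734  =  0.02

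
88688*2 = 177376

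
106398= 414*257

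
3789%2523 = 1266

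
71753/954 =71753/954=75.21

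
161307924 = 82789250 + 78518674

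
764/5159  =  764/5159=0.15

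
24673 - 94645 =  - 69972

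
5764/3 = 5764/3 = 1921.33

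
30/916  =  15/458 = 0.03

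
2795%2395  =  400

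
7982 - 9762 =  - 1780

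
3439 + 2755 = 6194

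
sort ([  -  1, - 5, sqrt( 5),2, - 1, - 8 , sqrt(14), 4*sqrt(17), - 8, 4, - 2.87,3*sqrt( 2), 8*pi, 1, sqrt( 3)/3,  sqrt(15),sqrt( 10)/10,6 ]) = [-8 , - 8,  -  5, - 2.87, - 1, - 1, sqrt ( 10 ) /10, sqrt ( 3 )/3, 1,2,sqrt(5) , sqrt (14), sqrt(15 ), 4, 3*sqrt ( 2), 6,4*sqrt( 17), 8*pi]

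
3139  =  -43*( - 73) 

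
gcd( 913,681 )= 1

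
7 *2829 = 19803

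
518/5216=259/2608=0.10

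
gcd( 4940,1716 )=52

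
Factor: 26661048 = 2^3*3^1 * 23^1 * 48299^1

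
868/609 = 1  +  37/87 = 1.43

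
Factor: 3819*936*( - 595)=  - 2^3*3^3*5^1 *7^1*13^1*17^1*19^1*67^1 = - 2126877480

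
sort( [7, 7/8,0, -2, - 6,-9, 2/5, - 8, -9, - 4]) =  [ - 9, - 9, - 8 , - 6, - 4, - 2,0,2/5, 7/8, 7 ] 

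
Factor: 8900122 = 2^1*7^1*11^1* 57793^1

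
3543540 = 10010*354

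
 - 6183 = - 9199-  -  3016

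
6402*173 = 1107546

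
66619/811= 82 + 117/811 = 82.14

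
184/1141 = 184/1141=0.16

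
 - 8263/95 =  - 87+2/95=-86.98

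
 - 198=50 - 248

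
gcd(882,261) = 9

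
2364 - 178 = 2186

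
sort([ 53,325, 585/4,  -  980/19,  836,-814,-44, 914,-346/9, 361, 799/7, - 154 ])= [ - 814,-154 , - 980/19,-44,  -  346/9,53, 799/7,585/4 , 325,361,836,  914 ]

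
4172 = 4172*1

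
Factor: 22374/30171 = 2^1*  3^1*11^1*89^( - 1) = 66/89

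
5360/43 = 124+28/43 = 124.65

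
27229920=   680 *40044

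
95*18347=1742965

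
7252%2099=955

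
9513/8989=9513/8989 = 1.06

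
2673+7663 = 10336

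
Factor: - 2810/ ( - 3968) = 2^(-6)*5^1*31^ (  -  1)*281^1 = 1405/1984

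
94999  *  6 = 569994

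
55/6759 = 55/6759 = 0.01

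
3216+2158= 5374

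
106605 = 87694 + 18911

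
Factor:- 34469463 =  - 3^1*7^1*1641403^1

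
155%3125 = 155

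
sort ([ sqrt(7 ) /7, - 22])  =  [  -  22, sqrt(7)/7 ] 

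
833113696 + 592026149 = 1425139845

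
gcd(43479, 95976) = 9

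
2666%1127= 412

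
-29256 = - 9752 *3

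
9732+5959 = 15691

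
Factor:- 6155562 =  -2^1 *3^1*7^1*113^1*1297^1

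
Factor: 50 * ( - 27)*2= -2700  =  - 2^2 * 3^3*5^2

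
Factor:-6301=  - 6301^1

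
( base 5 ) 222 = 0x3E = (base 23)2g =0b111110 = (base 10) 62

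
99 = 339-240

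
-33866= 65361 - 99227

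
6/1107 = 2/369 =0.01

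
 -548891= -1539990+991099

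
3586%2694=892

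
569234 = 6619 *86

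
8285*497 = 4117645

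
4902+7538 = 12440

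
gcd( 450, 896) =2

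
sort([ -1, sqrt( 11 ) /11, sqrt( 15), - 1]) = [-1,-1,sqrt( 11)/11,  sqrt( 15 ) ] 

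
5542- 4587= 955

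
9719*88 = 855272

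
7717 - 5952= 1765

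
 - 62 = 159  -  221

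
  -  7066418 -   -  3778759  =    -  3287659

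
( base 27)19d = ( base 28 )175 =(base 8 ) 1731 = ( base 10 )985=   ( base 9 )1314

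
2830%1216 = 398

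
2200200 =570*3860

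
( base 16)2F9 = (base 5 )11021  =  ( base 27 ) 115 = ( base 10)761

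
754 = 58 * 13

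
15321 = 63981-48660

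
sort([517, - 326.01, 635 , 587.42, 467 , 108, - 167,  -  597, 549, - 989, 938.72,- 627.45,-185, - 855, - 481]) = [ - 989, - 855,- 627.45, - 597, - 481 ,  -  326.01, - 185, - 167, 108, 467 , 517, 549,  587.42,635, 938.72]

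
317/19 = 16 + 13/19 = 16.68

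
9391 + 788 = 10179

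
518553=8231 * 63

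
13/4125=13/4125 = 0.00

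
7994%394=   114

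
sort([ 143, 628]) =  [ 143, 628]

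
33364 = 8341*4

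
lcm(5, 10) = 10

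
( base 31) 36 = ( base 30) 39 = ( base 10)99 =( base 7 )201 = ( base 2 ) 1100011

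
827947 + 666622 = 1494569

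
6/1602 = 1/267=0.00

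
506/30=16 + 13/15 = 16.87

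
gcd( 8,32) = 8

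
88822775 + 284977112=373799887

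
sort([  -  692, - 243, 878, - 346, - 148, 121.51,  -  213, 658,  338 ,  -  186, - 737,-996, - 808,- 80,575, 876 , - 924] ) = [ - 996, - 924, - 808,-737,-692, - 346,  -  243,-213, - 186,-148, - 80, 121.51, 338, 575, 658, 876, 878 ]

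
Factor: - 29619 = -3^3 * 1097^1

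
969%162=159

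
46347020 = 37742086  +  8604934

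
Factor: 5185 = 5^1*17^1*61^1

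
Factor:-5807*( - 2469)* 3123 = 44775959409 = 3^3 * 347^1 * 823^1* 5807^1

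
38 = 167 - 129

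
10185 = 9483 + 702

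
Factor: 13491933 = 3^1*7^1*13^1*73^1*677^1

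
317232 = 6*52872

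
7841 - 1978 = 5863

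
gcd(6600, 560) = 40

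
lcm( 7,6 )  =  42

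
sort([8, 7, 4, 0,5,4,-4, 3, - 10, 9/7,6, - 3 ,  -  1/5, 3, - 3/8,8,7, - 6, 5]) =[ - 10, - 6, -4,  -  3,-3/8,-1/5, 0, 9/7, 3,  3 , 4, 4, 5,5,6, 7, 7,8, 8]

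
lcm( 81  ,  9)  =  81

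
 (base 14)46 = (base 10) 62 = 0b111110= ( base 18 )38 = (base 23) 2G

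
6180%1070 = 830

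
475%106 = 51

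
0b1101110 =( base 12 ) 92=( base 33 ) 3b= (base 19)5f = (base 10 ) 110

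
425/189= 2 + 47/189 =2.25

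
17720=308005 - 290285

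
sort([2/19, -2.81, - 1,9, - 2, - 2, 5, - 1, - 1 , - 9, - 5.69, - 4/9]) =[ - 9,  -  5.69, - 2.81, - 2, - 2, - 1, - 1, -1, - 4/9,2/19,5,  9 ] 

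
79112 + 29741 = 108853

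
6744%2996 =752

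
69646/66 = 34823/33 = 1055.24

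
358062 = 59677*6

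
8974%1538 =1284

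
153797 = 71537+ 82260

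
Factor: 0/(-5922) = 0 = 0^1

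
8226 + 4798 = 13024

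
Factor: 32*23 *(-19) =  - 13984  =  -2^5*19^1  *23^1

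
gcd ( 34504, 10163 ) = 1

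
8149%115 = 99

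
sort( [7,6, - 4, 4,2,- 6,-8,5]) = [ - 8, - 6, - 4, 2, 4, 5, 6,7]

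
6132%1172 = 272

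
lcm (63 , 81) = 567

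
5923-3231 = 2692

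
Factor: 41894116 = 2^2*11^1* 73^1*13043^1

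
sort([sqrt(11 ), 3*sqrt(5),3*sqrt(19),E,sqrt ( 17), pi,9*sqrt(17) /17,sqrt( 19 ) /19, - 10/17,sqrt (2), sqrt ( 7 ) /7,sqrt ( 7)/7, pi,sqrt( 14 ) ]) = [ - 10/17,sqrt (19)/19, sqrt(7)/7, sqrt( 7)/7,sqrt(2 ),9 * sqrt(17) /17,E,pi,pi,sqrt(11),sqrt( 14 ),sqrt(17),3*sqrt(5 ), 3*sqrt( 19 )]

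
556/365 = 1 + 191/365 = 1.52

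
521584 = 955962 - 434378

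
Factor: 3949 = 11^1*359^1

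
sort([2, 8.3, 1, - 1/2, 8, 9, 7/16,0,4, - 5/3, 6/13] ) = [- 5/3 , - 1/2, 0, 7/16,6/13, 1, 2, 4, 8,8.3, 9 ] 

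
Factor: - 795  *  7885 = -3^1* 5^2 *19^1 *53^1*83^1 = - 6268575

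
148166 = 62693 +85473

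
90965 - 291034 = -200069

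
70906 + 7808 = 78714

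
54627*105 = 5735835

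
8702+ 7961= 16663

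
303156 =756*401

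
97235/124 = 97235/124 = 784.15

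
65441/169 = 387 + 38/169= 387.22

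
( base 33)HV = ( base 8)1120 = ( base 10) 592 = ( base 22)14K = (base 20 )19c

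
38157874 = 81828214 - 43670340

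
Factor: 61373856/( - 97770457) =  - 2^5*3^1*1811^( - 1)*53987^( - 1) * 639311^1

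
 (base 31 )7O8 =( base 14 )2a23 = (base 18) 1519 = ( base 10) 7479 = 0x1D37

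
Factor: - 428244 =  - 2^2 * 3^1*127^1*281^1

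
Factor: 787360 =2^5* 5^1*7^1*19^1*37^1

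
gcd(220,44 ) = 44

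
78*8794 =685932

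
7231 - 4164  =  3067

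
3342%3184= 158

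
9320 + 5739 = 15059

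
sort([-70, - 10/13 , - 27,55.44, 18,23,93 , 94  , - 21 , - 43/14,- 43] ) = [ - 70, - 43, - 27 ,-21,-43/14, - 10/13, 18, 23,55.44, 93, 94] 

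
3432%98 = 2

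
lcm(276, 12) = 276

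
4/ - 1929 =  - 4/1929 = -0.00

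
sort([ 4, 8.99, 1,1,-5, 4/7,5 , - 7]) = [ - 7,-5, 4/7,1,1 , 4, 5,8.99]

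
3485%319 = 295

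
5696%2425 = 846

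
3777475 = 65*58115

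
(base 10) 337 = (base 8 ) 521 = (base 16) 151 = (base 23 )ef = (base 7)661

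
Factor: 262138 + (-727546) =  - 465408 = - 2^9 * 3^2*101^1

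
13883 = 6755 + 7128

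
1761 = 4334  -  2573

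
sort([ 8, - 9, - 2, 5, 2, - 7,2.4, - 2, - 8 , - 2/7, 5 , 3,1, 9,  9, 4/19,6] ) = [ - 9, - 8, - 7, - 2, - 2,  -  2/7, 4/19, 1,2 , 2.4, 3, 5, 5,6, 8,  9,9]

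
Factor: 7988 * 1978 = 2^3*23^1 * 43^1 * 1997^1  =  15800264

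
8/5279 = 8/5279  =  0.00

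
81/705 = 27/235 = 0.11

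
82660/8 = 20665/2 = 10332.50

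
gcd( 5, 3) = 1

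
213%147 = 66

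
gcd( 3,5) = 1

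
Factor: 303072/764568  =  44/111=2^2*3^ ( - 1)*11^1*37^( - 1)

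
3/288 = 1/96  =  0.01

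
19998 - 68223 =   -  48225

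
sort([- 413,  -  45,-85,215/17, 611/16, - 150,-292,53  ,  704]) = [ - 413,-292, - 150, - 85, - 45, 215/17,611/16 , 53,704]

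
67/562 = 67/562 = 0.12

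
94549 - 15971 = 78578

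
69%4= 1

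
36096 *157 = 5667072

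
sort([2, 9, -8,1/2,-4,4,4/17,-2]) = [  -  8, - 4, - 2,4/17, 1/2,2,4,9 ] 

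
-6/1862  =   - 3/931 = - 0.00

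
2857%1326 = 205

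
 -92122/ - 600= 153 + 161/300=153.54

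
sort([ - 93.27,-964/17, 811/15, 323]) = [ - 93.27,  -  964/17, 811/15,323]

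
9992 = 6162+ 3830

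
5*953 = 4765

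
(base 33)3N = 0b1111010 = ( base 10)122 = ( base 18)6E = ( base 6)322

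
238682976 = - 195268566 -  -433951542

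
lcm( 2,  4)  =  4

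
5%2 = 1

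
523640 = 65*8056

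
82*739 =60598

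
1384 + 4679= 6063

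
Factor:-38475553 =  - 38475553^1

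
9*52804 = 475236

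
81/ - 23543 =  - 1 + 23462/23543 = - 0.00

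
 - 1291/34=  -  38 + 1/34 = -  37.97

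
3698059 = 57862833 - 54164774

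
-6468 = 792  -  7260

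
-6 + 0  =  -6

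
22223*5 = 111115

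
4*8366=33464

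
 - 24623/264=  - 94+193/264 = - 93.27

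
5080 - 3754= 1326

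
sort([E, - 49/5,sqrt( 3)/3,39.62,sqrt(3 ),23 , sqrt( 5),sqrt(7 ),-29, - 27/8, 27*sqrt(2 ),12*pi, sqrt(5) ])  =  [ - 29,-49/5,-27/8,sqrt(3)/3,sqrt(3 ), sqrt(5),sqrt( 5),sqrt(7), E,23,12*pi, 27*sqrt( 2),39.62 ]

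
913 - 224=689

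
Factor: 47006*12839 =603510034 =2^1*19^1*37^1*347^1*1237^1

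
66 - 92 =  - 26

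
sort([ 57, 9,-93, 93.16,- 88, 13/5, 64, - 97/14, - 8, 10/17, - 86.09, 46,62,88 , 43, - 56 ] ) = [ - 93 , -88, - 86.09, - 56, - 8, - 97/14, 10/17, 13/5,  9, 43,46, 57,62, 64,88, 93.16] 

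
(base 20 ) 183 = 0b1000110011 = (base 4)20303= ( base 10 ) 563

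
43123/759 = 56 + 619/759 = 56.82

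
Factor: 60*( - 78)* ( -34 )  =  2^4*3^2*5^1*13^1*17^1 = 159120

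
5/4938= 5/4938 = 0.00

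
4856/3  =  1618 + 2/3 = 1618.67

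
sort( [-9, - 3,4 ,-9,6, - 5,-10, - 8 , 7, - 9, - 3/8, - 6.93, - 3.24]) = [ - 10, - 9,-9, - 9, - 8, - 6.93 , - 5, - 3.24 , - 3 , - 3/8,4,6, 7]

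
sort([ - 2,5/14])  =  [  -  2, 5/14 ]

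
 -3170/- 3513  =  3170/3513 = 0.90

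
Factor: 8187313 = 2503^1*3271^1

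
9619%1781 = 714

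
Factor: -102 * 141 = - 14382  =  - 2^1*3^2*17^1*47^1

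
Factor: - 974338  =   - 2^1*17^1 *28657^1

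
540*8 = 4320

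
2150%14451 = 2150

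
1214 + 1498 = 2712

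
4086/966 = 4 + 37/161= 4.23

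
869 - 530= 339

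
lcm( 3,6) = 6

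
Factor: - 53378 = - 2^1 * 13^1*2053^1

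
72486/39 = 24162/13  =  1858.62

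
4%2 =0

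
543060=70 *7758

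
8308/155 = 53+ 3/5 = 53.60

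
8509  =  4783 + 3726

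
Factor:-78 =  - 2^1*3^1 * 13^1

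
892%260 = 112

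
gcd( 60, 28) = 4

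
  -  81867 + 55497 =-26370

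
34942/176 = 198 + 47/88 = 198.53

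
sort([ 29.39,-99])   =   [ - 99,29.39 ] 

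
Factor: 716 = 2^2*179^1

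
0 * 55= 0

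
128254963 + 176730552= 304985515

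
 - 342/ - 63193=342/63193= 0.01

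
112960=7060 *16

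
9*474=4266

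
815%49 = 31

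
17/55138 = 17/55138=0.00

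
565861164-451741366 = 114119798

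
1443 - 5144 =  - 3701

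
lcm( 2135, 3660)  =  25620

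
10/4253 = 10/4253 = 0.00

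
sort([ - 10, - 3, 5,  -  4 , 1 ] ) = [ - 10,- 4 , - 3,1,5 ] 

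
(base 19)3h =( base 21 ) 3B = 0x4A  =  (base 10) 74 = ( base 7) 134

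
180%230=180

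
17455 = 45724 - 28269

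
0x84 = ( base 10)132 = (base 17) 7d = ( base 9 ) 156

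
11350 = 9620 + 1730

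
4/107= 4/107 = 0.04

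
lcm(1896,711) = 5688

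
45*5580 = 251100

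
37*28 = 1036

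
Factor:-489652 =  - 2^2 * 163^1*751^1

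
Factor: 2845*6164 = 17536580 = 2^2*5^1*23^1*67^1*569^1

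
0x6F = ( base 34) 39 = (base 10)111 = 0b1101111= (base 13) 87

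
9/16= 9/16 = 0.56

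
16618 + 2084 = 18702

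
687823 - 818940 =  - 131117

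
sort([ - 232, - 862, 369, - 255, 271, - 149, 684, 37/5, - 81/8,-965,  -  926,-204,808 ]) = [-965, - 926,-862, - 255, - 232, - 204,- 149, -81/8,37/5, 271, 369, 684, 808 ]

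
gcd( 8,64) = 8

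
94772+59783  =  154555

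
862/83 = 10 + 32/83 =10.39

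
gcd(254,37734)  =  2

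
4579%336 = 211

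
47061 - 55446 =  - 8385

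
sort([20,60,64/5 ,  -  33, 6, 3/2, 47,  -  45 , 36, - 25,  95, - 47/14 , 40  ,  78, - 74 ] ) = [-74,  -  45, - 33, - 25, - 47/14, 3/2,6  ,  64/5 , 20,36, 40,47 , 60,78, 95 ] 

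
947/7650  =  947/7650 = 0.12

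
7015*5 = 35075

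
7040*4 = 28160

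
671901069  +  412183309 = 1084084378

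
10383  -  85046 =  - 74663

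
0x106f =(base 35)3f7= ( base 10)4207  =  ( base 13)1BB8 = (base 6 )31251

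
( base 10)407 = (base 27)f2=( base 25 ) G7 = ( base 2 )110010111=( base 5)3112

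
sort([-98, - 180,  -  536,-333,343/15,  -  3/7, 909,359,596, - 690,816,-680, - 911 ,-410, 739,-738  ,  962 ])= [ - 911, - 738, - 690,-680,-536, -410,-333, - 180, - 98,-3/7,  343/15, 359  ,  596,739,816,909 , 962]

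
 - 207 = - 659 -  - 452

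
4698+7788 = 12486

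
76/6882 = 38/3441 = 0.01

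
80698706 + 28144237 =108842943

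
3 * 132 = 396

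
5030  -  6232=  - 1202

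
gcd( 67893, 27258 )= 21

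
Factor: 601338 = 2^1*3^1*31^1*53^1*61^1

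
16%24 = 16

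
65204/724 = 90 +11/181 = 90.06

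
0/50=0 = 0.00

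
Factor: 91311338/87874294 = 45655669/43937147=37^1*97^1*311^( - 1) * 12721^1*141277^( - 1)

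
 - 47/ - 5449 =47/5449 = 0.01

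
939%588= 351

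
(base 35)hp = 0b1001101100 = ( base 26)NM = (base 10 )620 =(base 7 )1544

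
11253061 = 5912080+5340981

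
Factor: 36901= 36901^1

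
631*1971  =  1243701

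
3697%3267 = 430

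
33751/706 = 47 + 569/706 = 47.81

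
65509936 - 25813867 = 39696069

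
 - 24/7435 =-24/7435 = -0.00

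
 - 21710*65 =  - 1411150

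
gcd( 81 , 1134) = 81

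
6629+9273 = 15902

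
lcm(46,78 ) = 1794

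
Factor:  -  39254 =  - 2^1*19^1*1033^1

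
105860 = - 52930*(-2)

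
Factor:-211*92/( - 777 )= 19412/777 = 2^2*3^(-1)*  7^(-1 )* 23^1*37^(  -  1)*211^1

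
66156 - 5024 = 61132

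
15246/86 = 7623/43  =  177.28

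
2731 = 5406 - 2675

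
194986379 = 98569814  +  96416565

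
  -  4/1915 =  - 1+1911/1915 = - 0.00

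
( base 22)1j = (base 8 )51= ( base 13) 32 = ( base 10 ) 41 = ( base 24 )1h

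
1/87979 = 1/87979 = 0.00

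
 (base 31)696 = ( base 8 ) 13643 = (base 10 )6051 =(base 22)CB1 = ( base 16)17a3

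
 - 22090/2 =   -  11045 =- 11045.00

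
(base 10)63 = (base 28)27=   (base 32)1v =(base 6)143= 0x3f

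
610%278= 54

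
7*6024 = 42168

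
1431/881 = 1431/881 = 1.62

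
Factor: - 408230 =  - 2^1*5^1*40823^1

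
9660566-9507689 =152877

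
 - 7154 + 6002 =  - 1152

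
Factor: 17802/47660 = 8901/23830=2^( - 1)*3^2*5^( - 1)*23^1*43^1*2383^ ( - 1)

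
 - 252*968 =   -  243936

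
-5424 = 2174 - 7598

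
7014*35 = 245490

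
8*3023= 24184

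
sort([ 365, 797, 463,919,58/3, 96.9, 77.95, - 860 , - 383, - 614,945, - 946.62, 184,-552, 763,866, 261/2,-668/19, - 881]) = [ -946.62, - 881,-860, - 614, - 552, - 383,-668/19, 58/3, 77.95, 96.9, 261/2, 184,365,  463,763, 797 , 866, 919  ,  945 ]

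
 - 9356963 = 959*( - 9757)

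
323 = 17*19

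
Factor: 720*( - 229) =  - 164880 = - 2^4*3^2*5^1*229^1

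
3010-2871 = 139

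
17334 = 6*2889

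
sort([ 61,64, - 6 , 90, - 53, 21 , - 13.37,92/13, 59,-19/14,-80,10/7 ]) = [ - 80, - 53,-13.37, - 6, -19/14, 10/7,92/13, 21, 59,  61,64, 90]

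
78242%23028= 9158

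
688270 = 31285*22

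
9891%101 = 94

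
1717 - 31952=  - 30235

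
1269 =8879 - 7610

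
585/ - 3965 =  - 1 + 52/61 = - 0.15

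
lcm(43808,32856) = 131424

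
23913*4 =95652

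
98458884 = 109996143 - 11537259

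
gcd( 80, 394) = 2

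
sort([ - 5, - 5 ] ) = [ - 5,-5]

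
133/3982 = 133/3982 = 0.03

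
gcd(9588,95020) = 4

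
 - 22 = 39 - 61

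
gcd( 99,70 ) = 1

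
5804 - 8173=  - 2369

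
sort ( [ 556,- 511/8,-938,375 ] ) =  [ - 938,-511/8,375, 556]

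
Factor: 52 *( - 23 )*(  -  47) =56212 = 2^2*13^1*23^1* 47^1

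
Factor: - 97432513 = -19^1 * 5128027^1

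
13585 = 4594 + 8991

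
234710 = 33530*7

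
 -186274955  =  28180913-214455868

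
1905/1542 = 635/514 = 1.24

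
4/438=2/219 = 0.01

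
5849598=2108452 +3741146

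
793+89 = 882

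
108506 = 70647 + 37859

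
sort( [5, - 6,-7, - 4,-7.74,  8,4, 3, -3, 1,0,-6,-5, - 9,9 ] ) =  [-9,  -  7.74,  -  7,-6, -6, - 5, - 4,- 3, 0, 1, 3, 4, 5, 8, 9]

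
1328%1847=1328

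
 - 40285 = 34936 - 75221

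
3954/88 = 1977/44 = 44.93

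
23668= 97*244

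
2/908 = 1/454= 0.00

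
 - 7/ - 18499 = 7/18499=0.00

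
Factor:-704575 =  - 5^2*28183^1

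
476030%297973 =178057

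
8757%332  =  125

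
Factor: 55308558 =2^1*3^1*839^1 * 10987^1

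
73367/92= 797+43/92 = 797.47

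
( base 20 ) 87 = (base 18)95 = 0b10100111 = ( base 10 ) 167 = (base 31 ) 5c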